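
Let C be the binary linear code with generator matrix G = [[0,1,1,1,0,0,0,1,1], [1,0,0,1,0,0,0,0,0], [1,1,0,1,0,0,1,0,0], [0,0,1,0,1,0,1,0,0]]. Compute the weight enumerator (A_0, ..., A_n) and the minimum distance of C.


Weight distribution: A_0 = 1, A_2 = 2, A_3 = 2, A_4 = 3, A_5 = 6, A_6 = 2. Minimum distance d = 2.

Enumerate all 2^4 = 16 messages m ∈ F_2^4.
For each, compute codeword c = mG in F_2^9, then tally its weight.
  m = 0000 → c = 000000000, weight = 0.
  m = 1000 → c = 011100011, weight = 5.
  m = 0100 → c = 100100000, weight = 2.
  m = 1100 → c = 111000011, weight = 5.
  m = 0010 → c = 110100100, weight = 4.
  m = 1010 → c = 101000111, weight = 5.
  m = 0110 → c = 010000100, weight = 2.
  m = 1110 → c = 001100111, weight = 5.
  m = 0001 → c = 001010100, weight = 3.
  m = 1001 → c = 010110111, weight = 6.
  m = 0101 → c = 101110100, weight = 5.
  m = 1101 → c = 110010111, weight = 6.
  m = 0011 → c = 111110000, weight = 5.
  m = 1011 → c = 100010011, weight = 4.
  m = 0111 → c = 011010000, weight = 3.
  m = 1111 → c = 000110011, weight = 4.
Tally weights:
  weight 0: 1 codewords.
  weight 2: 2 codewords.
  weight 3: 2 codewords.
  weight 4: 3 codewords.
  weight 5: 6 codewords.
  weight 6: 2 codewords.
Minimum distance d = smallest w > 0 with A_w > 0 = 2.
Sanity: Σ A_w = 16 = 2^4 = 16 ✓.


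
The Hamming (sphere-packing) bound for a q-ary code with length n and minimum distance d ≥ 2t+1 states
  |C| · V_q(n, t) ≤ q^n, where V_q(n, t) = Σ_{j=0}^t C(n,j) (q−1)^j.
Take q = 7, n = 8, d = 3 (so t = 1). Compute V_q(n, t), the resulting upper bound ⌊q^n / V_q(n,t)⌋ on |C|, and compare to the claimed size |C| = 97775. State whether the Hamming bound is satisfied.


V_q(n, t) = 49, q^n = 5764801, Hamming bound = 117649, |C| = 97775 ≤ bound (satisfied).

Step 1: Compute V_q(n, t) = Σ_{j=0}^1 C(n, j) (q−1)^j.
  j = 0: C(8,0)·(6)^0 = 1·1 = 1.
  j = 1: C(8,1)·(6)^1 = 8·6 = 48.
  V_q(n, t) = 1 + 48 = 49.
Step 2: q^n = 7^8 = 5764801.
Step 3: Hamming bound ⌊q^n / V_q(n,t)⌋ = ⌊5764801/49⌋ = 117649.
Step 4: Compare |C| = 97775 to 117649: satisfied.
The claimed |C| lies below the Hamming bound.


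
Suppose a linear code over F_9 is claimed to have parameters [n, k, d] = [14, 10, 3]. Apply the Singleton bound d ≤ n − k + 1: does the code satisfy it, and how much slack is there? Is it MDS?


Singleton RHS = n − k + 1 = 5, slack = 2, bound satisfied, not MDS.

Singleton bound: d ≤ n − k + 1.
Here n = 14, k = 10, so n − k + 1 = 5.
Given d = 3, check d ≤ 5: YES.
Slack = (n − k + 1) − d = 2.
The code is NOT MDS (slack = 2 > 0).
Description: the claimed parameters are [14, 10, 3]_9; such a code would be non-MDS.


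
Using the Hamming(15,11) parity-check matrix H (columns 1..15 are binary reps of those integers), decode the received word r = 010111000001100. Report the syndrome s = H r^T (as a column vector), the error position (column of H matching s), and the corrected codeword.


s = (0, 1, 0, 0)^T, error position = 4, corrected codeword c = 010011000001100

Compute s = H r^T mod 2 one row at a time:
  s_1 = 0 + 0 + 0 + 0 + 1 + 1 + 0 + 0 = 2 ≡ 0 (mod 2).
  s_2 = 1 + 1 + 1 + 0 + 1 + 1 + 0 + 0 = 5 ≡ 1 (mod 2).
  s_3 = 1 + 0 + 1 + 0 + 0 + 0 + 0 + 0 = 2 ≡ 0 (mod 2).
  s_4 = 0 + 0 + 1 + 0 + 0 + 0 + 1 + 0 = 2 ≡ 0 (mod 2).
s = (0, 1, 0, 0)^T — this equals column 4 of H (binary 0100), so error is at position 4.
Correct: flip bit 4 of r = 010111000001100 to get c = 010011000001100.


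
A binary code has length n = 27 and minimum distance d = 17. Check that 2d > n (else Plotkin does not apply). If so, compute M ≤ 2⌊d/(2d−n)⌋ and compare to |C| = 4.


Plotkin bound M ≤ 4; given |C| = 4 ≤ bound (satisfied).

Check applicability: 2d = 34, n = 27.
2d − n = 7 > 0, so Plotkin applies.
Compute d/(2d−n) = 17/7 ≈ 2.4286.
⌊d/(2d−n)⌋ = 2.
Plotkin bound: M ≤ 2·2 = 4.
Given |C| = 4, check: satisfied.
This |C| is at the Plotkin bound.


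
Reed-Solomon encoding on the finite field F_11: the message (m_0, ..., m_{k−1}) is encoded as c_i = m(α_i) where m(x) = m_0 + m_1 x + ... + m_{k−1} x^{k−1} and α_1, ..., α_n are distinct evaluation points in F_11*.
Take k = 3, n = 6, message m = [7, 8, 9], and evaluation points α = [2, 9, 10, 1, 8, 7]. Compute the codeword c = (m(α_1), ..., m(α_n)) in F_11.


c = [4, 5, 8, 2, 9, 9]

Message polynomial: m(x) = 7 + 8·x + 9·x^2 (mod 11).
For each evaluation point α_i, compute m(α_i) mod 11:
  α_1 = 2: Horner steps 9 → 4 → 4, so m(2) = 4.
  α_2 = 9: Horner steps 9 → 1 → 5, so m(9) = 5.
  α_3 = 10: Horner steps 9 → 10 → 8, so m(10) = 8.
  α_4 = 1: Horner steps 9 → 6 → 2, so m(1) = 2.
  α_5 = 8: Horner steps 9 → 3 → 9, so m(8) = 9.
  α_6 = 7: Horner steps 9 → 5 → 9, so m(7) = 9.
Codeword c = [4, 5, 8, 2, 9, 9] ∈ F_11^6.


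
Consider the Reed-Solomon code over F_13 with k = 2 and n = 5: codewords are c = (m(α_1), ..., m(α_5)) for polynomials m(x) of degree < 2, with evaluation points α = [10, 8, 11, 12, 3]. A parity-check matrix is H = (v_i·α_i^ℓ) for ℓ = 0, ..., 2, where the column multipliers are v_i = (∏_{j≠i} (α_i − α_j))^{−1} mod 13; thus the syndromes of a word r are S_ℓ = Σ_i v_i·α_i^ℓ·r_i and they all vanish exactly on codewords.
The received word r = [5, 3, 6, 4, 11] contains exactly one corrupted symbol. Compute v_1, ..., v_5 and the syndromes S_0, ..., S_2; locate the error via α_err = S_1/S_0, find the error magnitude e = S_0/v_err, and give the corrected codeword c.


S = (7, 6, 7), error at position 4, error magnitude e = 10, c = [5, 3, 6, 7, 11].

Step 1: column multipliers v_i = (∏_{j≠i}(α_i − α_j))^{−1} mod 13.
  i = 1 (α = 10): (10−8)(10−11)(10−12)(10−3) = 2·(−1)·(−2)·7 = 28 ≡ 2, so v_1 = 2^{−1} = 7 (mod 13).
  i = 2 (α = 8): (8−10)(8−11)(8−12)(8−3) = (−2)·(−3)·(−4)·5 = −120 ≡ 10, so v_2 = 10^{−1} = 4 (mod 13).
  i = 3 (α = 11): (11−10)(11−8)(11−12)(11−3) = 1·3·(−1)·8 = −24 ≡ 2, so v_3 = 2^{−1} = 7 (mod 13).
  i = 4 (α = 12): (12−10)(12−8)(12−11)(12−3) = 2·4·1·9 = 72 ≡ 7, so v_4 = 7^{−1} = 2 (mod 13).
  i = 5 (α = 3): (3−10)(3−8)(3−11)(3−12) = (−7)·(−5)·(−8)·(−9) = 2520 ≡ 11, so v_5 = 11^{−1} = 6 (mod 13).
  v = [7, 4, 7, 2, 6].
Step 2: syndromes of r = [5, 3, 6, 4, 11] (all sums mod 13).
  S_0 = Σ v_i r_i = 7·5 + 4·3 + 7·6 + 2·4 + 6·11 = 163 ≡ 7.
  S_1 = Σ v_i α_i r_i = 7·10·5 + 4·8·3 + 7·11·6 + 2·12·4 + 6·3·11 = 1202 ≡ 6.
  α_i^2 mod 13 = [9, 12, 4, 1, 9].
  S_2 = Σ v_i α_i^2 r_i = 7·9·5 + 4·12·3 + 7·4·6 + 2·1·4 + 6·9·11 = 1229 ≡ 7.
  S = (7, 6, 7) ≠ 0, so r is not a codeword (an error is present).
Step 3: locate the error. For a single error e at position i, S_ℓ = v_i·e·α_i^ℓ, so α_err = S_1/S_0.
  S_0^{−1} = 7^{−1} = 2 (mod 13), so α_err = 6·2 = 12 ≡ 12 = α_4. Error position i = 4.
  Consistency check: S_2/S_1 = 7·11 = 77 ≡ 12 = α_err ✓ (single-error assumption holds).
Step 4: error magnitude e = S_0/v_4 = S_0·∏_{j≠4}(α_4 − α_j) = 7·7 = 49 ≡ 10 (mod 13).
Step 5: correct position 4: c_4 = r_4 − e = 4 − 10 ≡ 7 (mod 13). Hence c = [5, 3, 6, 7, 11].
  Check: interpolating c through the α_i gives m(x) = 8 + 1·x (degree < 2) with m(α_i) = c_i for every i, so c is indeed a codeword.


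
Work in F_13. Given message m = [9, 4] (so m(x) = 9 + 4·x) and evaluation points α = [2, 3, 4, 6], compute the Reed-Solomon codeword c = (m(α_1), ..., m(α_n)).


c = [4, 8, 12, 7]

Message polynomial: m(x) = 9 + 4·x (mod 13).
For each evaluation point α_i, compute m(α_i) mod 13:
  α_1 = 2: Horner steps 4 → 4, so m(2) = 4.
  α_2 = 3: Horner steps 4 → 8, so m(3) = 8.
  α_3 = 4: Horner steps 4 → 12, so m(4) = 12.
  α_4 = 6: Horner steps 4 → 7, so m(6) = 7.
Codeword c = [4, 8, 12, 7] ∈ F_13^4.


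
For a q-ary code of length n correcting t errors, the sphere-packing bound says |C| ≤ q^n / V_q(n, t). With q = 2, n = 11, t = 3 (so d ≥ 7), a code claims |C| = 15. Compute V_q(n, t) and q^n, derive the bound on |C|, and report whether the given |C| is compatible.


V_q(n, t) = 232, q^n = 2048, Hamming bound = 8, |C| = 15 > bound (violated).

Step 1: Compute V_q(n, t) = Σ_{j=0}^3 C(n, j) (q−1)^j.
  j = 0: C(11,0)·(1)^0 = 1·1 = 1.
  j = 1: C(11,1)·(1)^1 = 11·1 = 11.
  j = 2: C(11,2)·(1)^2 = 55·1 = 55.
  j = 3: C(11,3)·(1)^3 = 165·1 = 165.
  V_q(n, t) = 1 + 11 + 55 + 165 = 232.
Step 2: q^n = 2^11 = 2048.
Step 3: Hamming bound ⌊q^n / V_q(n,t)⌋ = ⌊2048/232⌋ = 8.
Step 4: Compare |C| = 15 to 8: violated.
The claimed |C| lies above the Hamming bound, so no 2-ary code of length 11 with d ≥ 7 can have 15 codewords.


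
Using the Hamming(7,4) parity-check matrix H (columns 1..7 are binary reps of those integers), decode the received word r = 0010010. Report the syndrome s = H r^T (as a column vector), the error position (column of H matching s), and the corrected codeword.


s = (1, 0, 1)^T, error position = 5, corrected codeword c = 0010110

Compute s = H r^T mod 2 one row at a time:
  s_1 = 0 + 0 + 1 + 0 = 1 ≡ 1 (mod 2).
  s_2 = 0 + 1 + 1 + 0 = 2 ≡ 0 (mod 2).
  s_3 = 0 + 1 + 0 + 0 = 1 ≡ 1 (mod 2).
s = (1, 0, 1)^T — this equals column 5 of H (binary 101), so error is at position 5.
Correct: flip bit 5 of r = 0010010 to get c = 0010110.


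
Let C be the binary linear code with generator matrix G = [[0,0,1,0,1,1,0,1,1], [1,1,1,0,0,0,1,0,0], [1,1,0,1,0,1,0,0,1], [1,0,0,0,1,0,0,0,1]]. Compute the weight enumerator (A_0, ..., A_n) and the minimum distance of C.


Weight distribution: A_0 = 1, A_3 = 1, A_4 = 5, A_5 = 6, A_6 = 2, A_7 = 1. Minimum distance d = 3.

Enumerate all 2^4 = 16 messages m ∈ F_2^4.
For each, compute codeword c = mG in F_2^9, then tally its weight.
  m = 0000 → c = 000000000, weight = 0.
  m = 1000 → c = 001011011, weight = 5.
  m = 0100 → c = 111000100, weight = 4.
  m = 1100 → c = 110011111, weight = 7.
  m = 0010 → c = 110101001, weight = 5.
  m = 1010 → c = 111110010, weight = 6.
  m = 0110 → c = 001101101, weight = 5.
  m = 1110 → c = 000110110, weight = 4.
  m = 0001 → c = 100010001, weight = 3.
  m = 1001 → c = 101001010, weight = 4.
  m = 0101 → c = 011010101, weight = 5.
  m = 1101 → c = 010001110, weight = 4.
  m = 0011 → c = 010111000, weight = 4.
  m = 1011 → c = 011100011, weight = 5.
  m = 0111 → c = 101111100, weight = 6.
  m = 1111 → c = 100100111, weight = 5.
Tally weights:
  weight 0: 1 codewords.
  weight 3: 1 codewords.
  weight 4: 5 codewords.
  weight 5: 6 codewords.
  weight 6: 2 codewords.
  weight 7: 1 codewords.
Minimum distance d = smallest w > 0 with A_w > 0 = 3.
Sanity: Σ A_w = 16 = 2^4 = 16 ✓.


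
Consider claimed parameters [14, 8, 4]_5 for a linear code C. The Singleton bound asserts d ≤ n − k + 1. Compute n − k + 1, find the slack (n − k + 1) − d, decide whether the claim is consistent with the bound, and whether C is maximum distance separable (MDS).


Singleton RHS = n − k + 1 = 7, slack = 3, bound satisfied, not MDS.

Singleton bound: d ≤ n − k + 1.
Here n = 14, k = 8, so n − k + 1 = 7.
Given d = 4, check d ≤ 7: YES.
Slack = (n − k + 1) − d = 3.
The code is NOT MDS (slack = 3 > 0).
Description: the claimed parameters are [14, 8, 4]_5; such a code would be non-MDS.


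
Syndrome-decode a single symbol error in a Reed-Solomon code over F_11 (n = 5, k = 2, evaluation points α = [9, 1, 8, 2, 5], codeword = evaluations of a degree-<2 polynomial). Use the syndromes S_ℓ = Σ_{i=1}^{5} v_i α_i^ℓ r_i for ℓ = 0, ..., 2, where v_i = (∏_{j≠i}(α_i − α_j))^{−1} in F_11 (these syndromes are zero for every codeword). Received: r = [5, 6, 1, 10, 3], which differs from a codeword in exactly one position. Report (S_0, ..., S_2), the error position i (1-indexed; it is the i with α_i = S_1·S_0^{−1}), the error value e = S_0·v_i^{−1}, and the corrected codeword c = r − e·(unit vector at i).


S = (3, 4, 9), error at position 5, error magnitude e = 3, c = [5, 6, 1, 10, 0].

Step 1: column multipliers v_i = (∏_{j≠i}(α_i − α_j))^{−1} mod 11.
  i = 1 (α = 9): (9−1)(9−8)(9−2)(9−5) = 8·1·7·4 = 224 ≡ 4, so v_1 = 4^{−1} = 3 (mod 11).
  i = 2 (α = 1): (1−9)(1−8)(1−2)(1−5) = (−8)·(−7)·(−1)·(−4) = 224 ≡ 4, so v_2 = 4^{−1} = 3 (mod 11).
  i = 3 (α = 8): (8−9)(8−1)(8−2)(8−5) = (−1)·7·6·3 = −126 ≡ 6, so v_3 = 6^{−1} = 2 (mod 11).
  i = 4 (α = 2): (2−9)(2−1)(2−8)(2−5) = (−7)·1·(−6)·(−3) = −126 ≡ 6, so v_4 = 6^{−1} = 2 (mod 11).
  i = 5 (α = 5): (5−9)(5−1)(5−8)(5−2) = (−4)·4·(−3)·3 = 144 ≡ 1, so v_5 = 1^{−1} = 1 (mod 11).
  v = [3, 3, 2, 2, 1].
Step 2: syndromes of r = [5, 6, 1, 10, 3] (all sums mod 11).
  S_0 = Σ v_i r_i = 3·5 + 3·6 + 2·1 + 2·10 + 1·3 = 58 ≡ 3.
  S_1 = Σ v_i α_i r_i = 3·9·5 + 3·1·6 + 2·8·1 + 2·2·10 + 1·5·3 = 224 ≡ 4.
  α_i^2 mod 11 = [4, 1, 9, 4, 3].
  S_2 = Σ v_i α_i^2 r_i = 3·4·5 + 3·1·6 + 2·9·1 + 2·4·10 + 1·3·3 = 185 ≡ 9.
  S = (3, 4, 9) ≠ 0, so r is not a codeword (an error is present).
Step 3: locate the error. For a single error e at position i, S_ℓ = v_i·e·α_i^ℓ, so α_err = S_1/S_0.
  S_0^{−1} = 3^{−1} = 4 (mod 11), so α_err = 4·4 = 16 ≡ 5 = α_5. Error position i = 5.
  Consistency check: S_2/S_1 = 9·3 = 27 ≡ 5 = α_err ✓ (single-error assumption holds).
Step 4: error magnitude e = S_0/v_5 = S_0·∏_{j≠5}(α_5 − α_j) = 3·1 = 3 ≡ 3 (mod 11).
Step 5: correct position 5: c_5 = r_5 − e = 3 − 3 ≡ 0 (mod 11). Hence c = [5, 6, 1, 10, 0].
  Check: interpolating c through the α_i gives m(x) = 2 + 4·x (degree < 2) with m(α_i) = c_i for every i, so c is indeed a codeword.


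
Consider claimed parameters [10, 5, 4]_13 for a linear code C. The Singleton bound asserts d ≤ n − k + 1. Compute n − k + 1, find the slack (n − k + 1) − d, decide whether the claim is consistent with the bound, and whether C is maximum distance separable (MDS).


Singleton RHS = n − k + 1 = 6, slack = 2, bound satisfied, not MDS.

Singleton bound: d ≤ n − k + 1.
Here n = 10, k = 5, so n − k + 1 = 6.
Given d = 4, check d ≤ 6: YES.
Slack = (n − k + 1) − d = 2.
The code is NOT MDS (slack = 2 > 0).
Description: the claimed parameters are [10, 5, 4]_13; such a code would be non-MDS.


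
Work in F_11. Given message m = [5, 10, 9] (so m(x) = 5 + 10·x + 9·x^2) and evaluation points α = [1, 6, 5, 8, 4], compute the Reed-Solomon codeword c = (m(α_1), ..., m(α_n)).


c = [2, 4, 5, 1, 2]

Message polynomial: m(x) = 5 + 10·x + 9·x^2 (mod 11).
For each evaluation point α_i, compute m(α_i) mod 11:
  α_1 = 1: Horner steps 9 → 8 → 2, so m(1) = 2.
  α_2 = 6: Horner steps 9 → 9 → 4, so m(6) = 4.
  α_3 = 5: Horner steps 9 → 0 → 5, so m(5) = 5.
  α_4 = 8: Horner steps 9 → 5 → 1, so m(8) = 1.
  α_5 = 4: Horner steps 9 → 2 → 2, so m(4) = 2.
Codeword c = [2, 4, 5, 1, 2] ∈ F_11^5.


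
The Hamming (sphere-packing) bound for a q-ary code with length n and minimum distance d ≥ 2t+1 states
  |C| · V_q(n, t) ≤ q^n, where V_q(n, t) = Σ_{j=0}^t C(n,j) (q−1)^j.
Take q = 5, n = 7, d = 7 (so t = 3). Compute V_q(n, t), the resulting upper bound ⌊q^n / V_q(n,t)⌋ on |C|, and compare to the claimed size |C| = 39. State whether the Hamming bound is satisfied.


V_q(n, t) = 2605, q^n = 78125, Hamming bound = 29, |C| = 39 > bound (violated).

Step 1: Compute V_q(n, t) = Σ_{j=0}^3 C(n, j) (q−1)^j.
  j = 0: C(7,0)·(4)^0 = 1·1 = 1.
  j = 1: C(7,1)·(4)^1 = 7·4 = 28.
  j = 2: C(7,2)·(4)^2 = 21·16 = 336.
  j = 3: C(7,3)·(4)^3 = 35·64 = 2240.
  V_q(n, t) = 1 + 28 + 336 + 2240 = 2605.
Step 2: q^n = 5^7 = 78125.
Step 3: Hamming bound ⌊q^n / V_q(n,t)⌋ = ⌊78125/2605⌋ = 29.
Step 4: Compare |C| = 39 to 29: violated.
The claimed |C| lies above the Hamming bound, so no 5-ary code of length 7 with d ≥ 7 can have 39 codewords.


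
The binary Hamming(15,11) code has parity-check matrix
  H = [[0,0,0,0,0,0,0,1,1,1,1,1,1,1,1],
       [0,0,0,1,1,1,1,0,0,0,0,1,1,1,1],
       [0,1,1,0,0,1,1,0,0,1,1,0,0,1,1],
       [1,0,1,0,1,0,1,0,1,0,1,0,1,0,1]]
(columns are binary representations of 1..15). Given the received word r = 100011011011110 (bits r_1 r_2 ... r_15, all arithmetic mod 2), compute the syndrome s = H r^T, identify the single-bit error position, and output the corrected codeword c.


s = (0, 1, 1, 1)^T, error position = 7, corrected codeword c = 100011111011110

Compute s = H r^T mod 2 one row at a time:
  s_1 = 1 + 1 + 0 + 1 + 1 + 1 + 1 + 0 = 6 ≡ 0 (mod 2).
  s_2 = 0 + 1 + 1 + 0 + 1 + 1 + 1 + 0 = 5 ≡ 1 (mod 2).
  s_3 = 0 + 0 + 1 + 0 + 0 + 1 + 1 + 0 = 3 ≡ 1 (mod 2).
  s_4 = 1 + 0 + 1 + 0 + 1 + 1 + 1 + 0 = 5 ≡ 1 (mod 2).
s = (0, 1, 1, 1)^T — this equals column 7 of H (binary 0111), so error is at position 7.
Correct: flip bit 7 of r = 100011011011110 to get c = 100011111011110.


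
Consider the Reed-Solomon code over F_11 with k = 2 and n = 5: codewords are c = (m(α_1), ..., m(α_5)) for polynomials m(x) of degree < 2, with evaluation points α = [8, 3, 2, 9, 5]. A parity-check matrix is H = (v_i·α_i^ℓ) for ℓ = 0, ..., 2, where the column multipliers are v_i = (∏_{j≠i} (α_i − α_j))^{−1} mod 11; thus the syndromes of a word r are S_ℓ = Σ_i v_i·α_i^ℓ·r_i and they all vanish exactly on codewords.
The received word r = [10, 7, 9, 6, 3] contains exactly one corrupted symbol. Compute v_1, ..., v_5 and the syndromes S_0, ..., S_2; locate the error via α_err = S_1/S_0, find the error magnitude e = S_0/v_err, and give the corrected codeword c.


S = (10, 3, 2), error at position 1, error magnitude e = 2, c = [8, 7, 9, 6, 3].

Step 1: column multipliers v_i = (∏_{j≠i}(α_i − α_j))^{−1} mod 11.
  i = 1 (α = 8): (8−3)(8−2)(8−9)(8−5) = 5·6·(−1)·3 = −90 ≡ 9, so v_1 = 9^{−1} = 5 (mod 11).
  i = 2 (α = 3): (3−8)(3−2)(3−9)(3−5) = (−5)·1·(−6)·(−2) = −60 ≡ 6, so v_2 = 6^{−1} = 2 (mod 11).
  i = 3 (α = 2): (2−8)(2−3)(2−9)(2−5) = (−6)·(−1)·(−7)·(−3) = 126 ≡ 5, so v_3 = 5^{−1} = 9 (mod 11).
  i = 4 (α = 9): (9−8)(9−3)(9−2)(9−5) = 1·6·7·4 = 168 ≡ 3, so v_4 = 3^{−1} = 4 (mod 11).
  i = 5 (α = 5): (5−8)(5−3)(5−2)(5−9) = (−3)·2·3·(−4) = 72 ≡ 6, so v_5 = 6^{−1} = 2 (mod 11).
  v = [5, 2, 9, 4, 2].
Step 2: syndromes of r = [10, 7, 9, 6, 3] (all sums mod 11).
  S_0 = Σ v_i r_i = 5·10 + 2·7 + 9·9 + 4·6 + 2·3 = 175 ≡ 10.
  S_1 = Σ v_i α_i r_i = 5·8·10 + 2·3·7 + 9·2·9 + 4·9·6 + 2·5·3 = 850 ≡ 3.
  α_i^2 mod 11 = [9, 9, 4, 4, 3].
  S_2 = Σ v_i α_i^2 r_i = 5·9·10 + 2·9·7 + 9·4·9 + 4·4·6 + 2·3·3 = 1014 ≡ 2.
  S = (10, 3, 2) ≠ 0, so r is not a codeword (an error is present).
Step 3: locate the error. For a single error e at position i, S_ℓ = v_i·e·α_i^ℓ, so α_err = S_1/S_0.
  S_0^{−1} = 10^{−1} = 10 (mod 11), so α_err = 3·10 = 30 ≡ 8 = α_1. Error position i = 1.
  Consistency check: S_2/S_1 = 2·4 = 8 ≡ 8 = α_err ✓ (single-error assumption holds).
Step 4: error magnitude e = S_0/v_1 = S_0·∏_{j≠1}(α_1 − α_j) = 10·9 = 90 ≡ 2 (mod 11).
Step 5: correct position 1: c_1 = r_1 − e = 10 − 2 ≡ 8 (mod 11). Hence c = [8, 7, 9, 6, 3].
  Check: interpolating c through the α_i gives m(x) = 2 + 9·x (degree < 2) with m(α_i) = c_i for every i, so c is indeed a codeword.


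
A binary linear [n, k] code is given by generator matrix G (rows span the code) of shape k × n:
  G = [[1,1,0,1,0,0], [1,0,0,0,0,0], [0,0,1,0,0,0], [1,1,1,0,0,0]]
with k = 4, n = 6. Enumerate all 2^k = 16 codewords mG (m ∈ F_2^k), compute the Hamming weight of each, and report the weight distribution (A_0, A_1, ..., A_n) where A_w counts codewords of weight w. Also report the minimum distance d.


Weight distribution: A_0 = 1, A_1 = 4, A_2 = 6, A_3 = 4, A_4 = 1. Minimum distance d = 1.

Enumerate all 2^4 = 16 messages m ∈ F_2^4.
For each, compute codeword c = mG in F_2^6, then tally its weight.
  m = 0000 → c = 000000, weight = 0.
  m = 1000 → c = 110100, weight = 3.
  m = 0100 → c = 100000, weight = 1.
  m = 1100 → c = 010100, weight = 2.
  m = 0010 → c = 001000, weight = 1.
  m = 1010 → c = 111100, weight = 4.
  m = 0110 → c = 101000, weight = 2.
  m = 1110 → c = 011100, weight = 3.
  m = 0001 → c = 111000, weight = 3.
  m = 1001 → c = 001100, weight = 2.
  m = 0101 → c = 011000, weight = 2.
  m = 1101 → c = 101100, weight = 3.
  m = 0011 → c = 110000, weight = 2.
  m = 1011 → c = 000100, weight = 1.
  m = 0111 → c = 010000, weight = 1.
  m = 1111 → c = 100100, weight = 2.
Tally weights:
  weight 0: 1 codewords.
  weight 1: 4 codewords.
  weight 2: 6 codewords.
  weight 3: 4 codewords.
  weight 4: 1 codewords.
Minimum distance d = smallest w > 0 with A_w > 0 = 1.
Sanity: Σ A_w = 16 = 2^4 = 16 ✓.


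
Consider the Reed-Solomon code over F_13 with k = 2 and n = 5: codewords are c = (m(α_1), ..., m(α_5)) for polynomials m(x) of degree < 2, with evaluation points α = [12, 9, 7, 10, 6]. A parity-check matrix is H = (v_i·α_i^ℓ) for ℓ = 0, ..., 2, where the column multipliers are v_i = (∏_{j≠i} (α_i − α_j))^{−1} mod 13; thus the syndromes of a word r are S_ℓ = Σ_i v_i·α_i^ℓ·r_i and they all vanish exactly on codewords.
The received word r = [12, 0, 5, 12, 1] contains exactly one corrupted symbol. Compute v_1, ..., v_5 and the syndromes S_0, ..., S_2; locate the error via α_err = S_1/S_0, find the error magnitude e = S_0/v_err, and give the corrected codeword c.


S = (4, 1, 10), error at position 4, error magnitude e = 8, c = [12, 0, 5, 4, 1].

Step 1: column multipliers v_i = (∏_{j≠i}(α_i − α_j))^{−1} mod 13.
  i = 1 (α = 12): (12−9)(12−7)(12−10)(12−6) = 3·5·2·6 = 180 ≡ 11, so v_1 = 11^{−1} = 6 (mod 13).
  i = 2 (α = 9): (9−12)(9−7)(9−10)(9−6) = (−3)·2·(−1)·3 = 18 ≡ 5, so v_2 = 5^{−1} = 8 (mod 13).
  i = 3 (α = 7): (7−12)(7−9)(7−10)(7−6) = (−5)·(−2)·(−3)·1 = −30 ≡ 9, so v_3 = 9^{−1} = 3 (mod 13).
  i = 4 (α = 10): (10−12)(10−9)(10−7)(10−6) = (−2)·1·3·4 = −24 ≡ 2, so v_4 = 2^{−1} = 7 (mod 13).
  i = 5 (α = 6): (6−12)(6−9)(6−7)(6−10) = (−6)·(−3)·(−1)·(−4) = 72 ≡ 7, so v_5 = 7^{−1} = 2 (mod 13).
  v = [6, 8, 3, 7, 2].
Step 2: syndromes of r = [12, 0, 5, 12, 1] (all sums mod 13).
  S_0 = Σ v_i r_i = 6·12 + 8·0 + 3·5 + 7·12 + 2·1 = 173 ≡ 4.
  S_1 = Σ v_i α_i r_i = 6·12·12 + 8·9·0 + 3·7·5 + 7·10·12 + 2·6·1 = 1821 ≡ 1.
  α_i^2 mod 13 = [1, 3, 10, 9, 10].
  S_2 = Σ v_i α_i^2 r_i = 6·1·12 + 8·3·0 + 3·10·5 + 7·9·12 + 2·10·1 = 998 ≡ 10.
  S = (4, 1, 10) ≠ 0, so r is not a codeword (an error is present).
Step 3: locate the error. For a single error e at position i, S_ℓ = v_i·e·α_i^ℓ, so α_err = S_1/S_0.
  S_0^{−1} = 4^{−1} = 10 (mod 13), so α_err = 1·10 = 10 ≡ 10 = α_4. Error position i = 4.
  Consistency check: S_2/S_1 = 10·1 = 10 ≡ 10 = α_err ✓ (single-error assumption holds).
Step 4: error magnitude e = S_0/v_4 = S_0·∏_{j≠4}(α_4 − α_j) = 4·2 = 8 ≡ 8 (mod 13).
Step 5: correct position 4: c_4 = r_4 − e = 12 − 8 ≡ 4 (mod 13). Hence c = [12, 0, 5, 4, 1].
  Check: interpolating c through the α_i gives m(x) = 3 + 4·x (degree < 2) with m(α_i) = c_i for every i, so c is indeed a codeword.


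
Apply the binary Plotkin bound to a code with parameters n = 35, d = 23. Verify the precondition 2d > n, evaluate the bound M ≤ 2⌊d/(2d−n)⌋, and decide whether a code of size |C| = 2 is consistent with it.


Plotkin bound M ≤ 4; given |C| = 2 ≤ bound (satisfied).

Check applicability: 2d = 46, n = 35.
2d − n = 11 > 0, so Plotkin applies.
Compute d/(2d−n) = 23/11 ≈ 2.0909.
⌊d/(2d−n)⌋ = 2.
Plotkin bound: M ≤ 2·2 = 4.
Given |C| = 2, check: satisfied.
This |C| is below the Plotkin bound.


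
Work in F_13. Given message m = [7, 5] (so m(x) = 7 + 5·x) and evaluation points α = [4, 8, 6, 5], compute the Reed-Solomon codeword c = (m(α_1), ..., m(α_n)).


c = [1, 8, 11, 6]

Message polynomial: m(x) = 7 + 5·x (mod 13).
For each evaluation point α_i, compute m(α_i) mod 13:
  α_1 = 4: Horner steps 5 → 1, so m(4) = 1.
  α_2 = 8: Horner steps 5 → 8, so m(8) = 8.
  α_3 = 6: Horner steps 5 → 11, so m(6) = 11.
  α_4 = 5: Horner steps 5 → 6, so m(5) = 6.
Codeword c = [1, 8, 11, 6] ∈ F_13^4.


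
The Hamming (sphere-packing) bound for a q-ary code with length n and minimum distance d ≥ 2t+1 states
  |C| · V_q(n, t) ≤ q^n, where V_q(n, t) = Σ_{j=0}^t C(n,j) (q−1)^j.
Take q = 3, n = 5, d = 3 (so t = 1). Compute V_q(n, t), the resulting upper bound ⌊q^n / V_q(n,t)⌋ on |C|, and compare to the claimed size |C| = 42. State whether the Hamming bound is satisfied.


V_q(n, t) = 11, q^n = 243, Hamming bound = 22, |C| = 42 > bound (violated).

Step 1: Compute V_q(n, t) = Σ_{j=0}^1 C(n, j) (q−1)^j.
  j = 0: C(5,0)·(2)^0 = 1·1 = 1.
  j = 1: C(5,1)·(2)^1 = 5·2 = 10.
  V_q(n, t) = 1 + 10 = 11.
Step 2: q^n = 3^5 = 243.
Step 3: Hamming bound ⌊q^n / V_q(n,t)⌋ = ⌊243/11⌋ = 22.
Step 4: Compare |C| = 42 to 22: violated.
The claimed |C| lies above the Hamming bound, so no 3-ary code of length 5 with d ≥ 3 can have 42 codewords.


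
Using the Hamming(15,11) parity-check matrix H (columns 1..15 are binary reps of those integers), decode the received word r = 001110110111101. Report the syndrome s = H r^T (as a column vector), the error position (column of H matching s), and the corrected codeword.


s = (0, 0, 1, 0)^T, error position = 2, corrected codeword c = 011110110111101

Compute s = H r^T mod 2 one row at a time:
  s_1 = 1 + 0 + 1 + 1 + 1 + 1 + 0 + 1 = 6 ≡ 0 (mod 2).
  s_2 = 1 + 1 + 0 + 1 + 1 + 1 + 0 + 1 = 6 ≡ 0 (mod 2).
  s_3 = 0 + 1 + 0 + 1 + 1 + 1 + 0 + 1 = 5 ≡ 1 (mod 2).
  s_4 = 0 + 1 + 1 + 1 + 0 + 1 + 1 + 1 = 6 ≡ 0 (mod 2).
s = (0, 0, 1, 0)^T — this equals column 2 of H (binary 0010), so error is at position 2.
Correct: flip bit 2 of r = 001110110111101 to get c = 011110110111101.


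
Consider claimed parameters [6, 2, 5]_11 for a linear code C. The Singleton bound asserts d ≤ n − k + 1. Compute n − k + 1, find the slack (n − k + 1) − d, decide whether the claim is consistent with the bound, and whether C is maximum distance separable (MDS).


Singleton RHS = n − k + 1 = 5, slack = 0, bound satisfied, MDS.

Singleton bound: d ≤ n − k + 1.
Here n = 6, k = 2, so n − k + 1 = 5.
Given d = 5, check d ≤ 5: YES.
Slack = (n − k + 1) − d = 0.
The code is MDS (slack = 0).
Description: the claimed parameters are [6, 2, 5]_11; such a code would be MDS (meets Singleton bound).


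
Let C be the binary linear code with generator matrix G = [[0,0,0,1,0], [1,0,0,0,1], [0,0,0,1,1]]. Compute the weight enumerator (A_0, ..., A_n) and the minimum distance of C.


Weight distribution: A_0 = 1, A_1 = 3, A_2 = 3, A_3 = 1. Minimum distance d = 1.

Enumerate all 2^3 = 8 messages m ∈ F_2^3.
For each, compute codeword c = mG in F_2^5, then tally its weight.
  m = 000 → c = 00000, weight = 0.
  m = 100 → c = 00010, weight = 1.
  m = 010 → c = 10001, weight = 2.
  m = 110 → c = 10011, weight = 3.
  m = 001 → c = 00011, weight = 2.
  m = 101 → c = 00001, weight = 1.
  m = 011 → c = 10010, weight = 2.
  m = 111 → c = 10000, weight = 1.
Tally weights:
  weight 0: 1 codewords.
  weight 1: 3 codewords.
  weight 2: 3 codewords.
  weight 3: 1 codewords.
Minimum distance d = smallest w > 0 with A_w > 0 = 1.
Sanity: Σ A_w = 8 = 2^3 = 8 ✓.


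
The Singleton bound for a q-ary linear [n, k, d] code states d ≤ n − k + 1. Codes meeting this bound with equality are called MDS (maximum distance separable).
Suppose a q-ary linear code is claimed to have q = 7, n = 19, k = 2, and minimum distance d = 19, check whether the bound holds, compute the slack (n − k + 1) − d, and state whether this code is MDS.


Singleton RHS = n − k + 1 = 18, slack = -1, bound violated (no such code; not MDS).

Singleton bound: d ≤ n − k + 1.
Here n = 19, k = 2, so n − k + 1 = 18.
Given d = 19, check d ≤ 18: NO.
Slack = (n − k + 1) − d = -1.
The slack is negative: d = 19 exceeds n − k + 1 = 18 by 1, so the Singleton bound is violated and no linear [19, 2, 19]_7 code can exist. In particular it is not MDS (MDS requires d = n − k + 1 exactly).
Description: the claimed parameters are [19, 2, 19]_7; such a code would be impossible (violates the Singleton bound).


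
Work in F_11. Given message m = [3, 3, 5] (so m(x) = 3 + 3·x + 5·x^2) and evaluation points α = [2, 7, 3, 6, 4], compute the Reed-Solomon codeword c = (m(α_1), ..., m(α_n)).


c = [7, 5, 2, 3, 7]

Message polynomial: m(x) = 3 + 3·x + 5·x^2 (mod 11).
For each evaluation point α_i, compute m(α_i) mod 11:
  α_1 = 2: Horner steps 5 → 2 → 7, so m(2) = 7.
  α_2 = 7: Horner steps 5 → 5 → 5, so m(7) = 5.
  α_3 = 3: Horner steps 5 → 7 → 2, so m(3) = 2.
  α_4 = 6: Horner steps 5 → 0 → 3, so m(6) = 3.
  α_5 = 4: Horner steps 5 → 1 → 7, so m(4) = 7.
Codeword c = [7, 5, 2, 3, 7] ∈ F_11^5.


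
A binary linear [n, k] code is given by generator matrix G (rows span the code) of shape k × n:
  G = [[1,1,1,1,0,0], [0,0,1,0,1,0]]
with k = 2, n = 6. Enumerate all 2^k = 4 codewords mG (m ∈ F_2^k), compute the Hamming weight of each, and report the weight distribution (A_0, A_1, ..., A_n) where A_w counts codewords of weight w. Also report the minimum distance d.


Weight distribution: A_0 = 1, A_2 = 1, A_4 = 2. Minimum distance d = 2.

Enumerate all 2^2 = 4 messages m ∈ F_2^2.
For each, compute codeword c = mG in F_2^6, then tally its weight.
  m = 00 → c = 000000, weight = 0.
  m = 10 → c = 111100, weight = 4.
  m = 01 → c = 001010, weight = 2.
  m = 11 → c = 110110, weight = 4.
Tally weights:
  weight 0: 1 codewords.
  weight 2: 1 codewords.
  weight 4: 2 codewords.
Minimum distance d = smallest w > 0 with A_w > 0 = 2.
Sanity: Σ A_w = 4 = 2^2 = 4 ✓.


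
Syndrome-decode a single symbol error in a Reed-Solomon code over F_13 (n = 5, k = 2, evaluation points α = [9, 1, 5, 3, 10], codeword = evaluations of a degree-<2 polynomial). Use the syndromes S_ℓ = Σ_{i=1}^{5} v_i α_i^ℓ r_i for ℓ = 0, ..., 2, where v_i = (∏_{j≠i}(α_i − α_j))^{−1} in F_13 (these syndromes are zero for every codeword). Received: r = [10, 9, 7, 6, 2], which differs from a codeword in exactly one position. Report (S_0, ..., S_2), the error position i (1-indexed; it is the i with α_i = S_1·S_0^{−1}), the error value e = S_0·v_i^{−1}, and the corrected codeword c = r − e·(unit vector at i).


S = (1, 5, 12), error at position 3, error magnitude e = 4, c = [10, 9, 3, 6, 2].

Step 1: column multipliers v_i = (∏_{j≠i}(α_i − α_j))^{−1} mod 13.
  i = 1 (α = 9): (9−1)(9−5)(9−3)(9−10) = 8·4·6·(−1) = −192 ≡ 3, so v_1 = 3^{−1} = 9 (mod 13).
  i = 2 (α = 1): (1−9)(1−5)(1−3)(1−10) = (−8)·(−4)·(−2)·(−9) = 576 ≡ 4, so v_2 = 4^{−1} = 10 (mod 13).
  i = 3 (α = 5): (5−9)(5−1)(5−3)(5−10) = (−4)·4·2·(−5) = 160 ≡ 4, so v_3 = 4^{−1} = 10 (mod 13).
  i = 4 (α = 3): (3−9)(3−1)(3−5)(3−10) = (−6)·2·(−2)·(−7) = −168 ≡ 1, so v_4 = 1^{−1} = 1 (mod 13).
  i = 5 (α = 10): (10−9)(10−1)(10−5)(10−3) = 1·9·5·7 = 315 ≡ 3, so v_5 = 3^{−1} = 9 (mod 13).
  v = [9, 10, 10, 1, 9].
Step 2: syndromes of r = [10, 9, 7, 6, 2] (all sums mod 13).
  S_0 = Σ v_i r_i = 9·10 + 10·9 + 10·7 + 1·6 + 9·2 = 274 ≡ 1.
  S_1 = Σ v_i α_i r_i = 9·9·10 + 10·1·9 + 10·5·7 + 1·3·6 + 9·10·2 = 1448 ≡ 5.
  α_i^2 mod 13 = [3, 1, 12, 9, 9].
  S_2 = Σ v_i α_i^2 r_i = 9·3·10 + 10·1·9 + 10·12·7 + 1·9·6 + 9·9·2 = 1416 ≡ 12.
  S = (1, 5, 12) ≠ 0, so r is not a codeword (an error is present).
Step 3: locate the error. For a single error e at position i, S_ℓ = v_i·e·α_i^ℓ, so α_err = S_1/S_0.
  S_0^{−1} = 1^{−1} = 1 (mod 13), so α_err = 5·1 = 5 ≡ 5 = α_3. Error position i = 3.
  Consistency check: S_2/S_1 = 12·8 = 96 ≡ 5 = α_err ✓ (single-error assumption holds).
Step 4: error magnitude e = S_0/v_3 = S_0·∏_{j≠3}(α_3 − α_j) = 1·4 = 4 ≡ 4 (mod 13).
Step 5: correct position 3: c_3 = r_3 − e = 7 − 4 ≡ 3 (mod 13). Hence c = [10, 9, 3, 6, 2].
  Check: interpolating c through the α_i gives m(x) = 4 + 5·x (degree < 2) with m(α_i) = c_i for every i, so c is indeed a codeword.


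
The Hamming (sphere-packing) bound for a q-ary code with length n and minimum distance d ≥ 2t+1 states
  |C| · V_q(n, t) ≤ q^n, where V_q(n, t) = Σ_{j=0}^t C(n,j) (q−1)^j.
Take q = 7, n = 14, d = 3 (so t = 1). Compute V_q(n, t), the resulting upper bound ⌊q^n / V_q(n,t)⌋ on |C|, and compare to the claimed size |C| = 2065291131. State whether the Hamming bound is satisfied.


V_q(n, t) = 85, q^n = 678223072849, Hamming bound = 7979094974, |C| = 2065291131 ≤ bound (satisfied).

Step 1: Compute V_q(n, t) = Σ_{j=0}^1 C(n, j) (q−1)^j.
  j = 0: C(14,0)·(6)^0 = 1·1 = 1.
  j = 1: C(14,1)·(6)^1 = 14·6 = 84.
  V_q(n, t) = 1 + 84 = 85.
Step 2: q^n = 7^14 = 678223072849.
Step 3: Hamming bound ⌊q^n / V_q(n,t)⌋ = ⌊678223072849/85⌋ = 7979094974.
Step 4: Compare |C| = 2065291131 to 7979094974: satisfied.
The claimed |C| lies below the Hamming bound.


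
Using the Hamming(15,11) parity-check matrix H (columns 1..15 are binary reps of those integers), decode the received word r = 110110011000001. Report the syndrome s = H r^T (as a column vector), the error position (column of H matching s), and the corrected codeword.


s = (1, 1, 0, 0)^T, error position = 12, corrected codeword c = 110110011001001

Compute s = H r^T mod 2 one row at a time:
  s_1 = 1 + 1 + 0 + 0 + 0 + 0 + 0 + 1 = 3 ≡ 1 (mod 2).
  s_2 = 1 + 1 + 0 + 0 + 0 + 0 + 0 + 1 = 3 ≡ 1 (mod 2).
  s_3 = 1 + 0 + 0 + 0 + 0 + 0 + 0 + 1 = 2 ≡ 0 (mod 2).
  s_4 = 1 + 0 + 1 + 0 + 1 + 0 + 0 + 1 = 4 ≡ 0 (mod 2).
s = (1, 1, 0, 0)^T — this equals column 12 of H (binary 1100), so error is at position 12.
Correct: flip bit 12 of r = 110110011000001 to get c = 110110011001001.


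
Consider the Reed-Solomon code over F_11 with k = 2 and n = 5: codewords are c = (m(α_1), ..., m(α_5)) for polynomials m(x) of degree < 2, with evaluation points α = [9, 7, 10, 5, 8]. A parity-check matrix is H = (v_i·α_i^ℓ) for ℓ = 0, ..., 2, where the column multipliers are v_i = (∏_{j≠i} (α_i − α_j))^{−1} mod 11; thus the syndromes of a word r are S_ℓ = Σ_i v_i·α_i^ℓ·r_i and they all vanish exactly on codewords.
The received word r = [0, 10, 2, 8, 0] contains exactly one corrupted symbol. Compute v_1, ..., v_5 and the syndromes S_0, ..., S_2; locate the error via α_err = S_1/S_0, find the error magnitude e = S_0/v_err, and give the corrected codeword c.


S = (7, 8, 6), error at position 1, error magnitude e = 10, c = [1, 10, 2, 8, 0].

Step 1: column multipliers v_i = (∏_{j≠i}(α_i − α_j))^{−1} mod 11.
  i = 1 (α = 9): (9−7)(9−10)(9−5)(9−8) = 2·(−1)·4·1 = −8 ≡ 3, so v_1 = 3^{−1} = 4 (mod 11).
  i = 2 (α = 7): (7−9)(7−10)(7−5)(7−8) = (−2)·(−3)·2·(−1) = −12 ≡ 10, so v_2 = 10^{−1} = 10 (mod 11).
  i = 3 (α = 10): (10−9)(10−7)(10−5)(10−8) = 1·3·5·2 = 30 ≡ 8, so v_3 = 8^{−1} = 7 (mod 11).
  i = 4 (α = 5): (5−9)(5−7)(5−10)(5−8) = (−4)·(−2)·(−5)·(−3) = 120 ≡ 10, so v_4 = 10^{−1} = 10 (mod 11).
  i = 5 (α = 8): (8−9)(8−7)(8−10)(8−5) = (−1)·1·(−2)·3 = 6 ≡ 6, so v_5 = 6^{−1} = 2 (mod 11).
  v = [4, 10, 7, 10, 2].
Step 2: syndromes of r = [0, 10, 2, 8, 0] (all sums mod 11).
  S_0 = Σ v_i r_i = 4·0 + 10·10 + 7·2 + 10·8 + 2·0 = 194 ≡ 7.
  S_1 = Σ v_i α_i r_i = 4·9·0 + 10·7·10 + 7·10·2 + 10·5·8 + 2·8·0 = 1240 ≡ 8.
  α_i^2 mod 11 = [4, 5, 1, 3, 9].
  S_2 = Σ v_i α_i^2 r_i = 4·4·0 + 10·5·10 + 7·1·2 + 10·3·8 + 2·9·0 = 754 ≡ 6.
  S = (7, 8, 6) ≠ 0, so r is not a codeword (an error is present).
Step 3: locate the error. For a single error e at position i, S_ℓ = v_i·e·α_i^ℓ, so α_err = S_1/S_0.
  S_0^{−1} = 7^{−1} = 8 (mod 11), so α_err = 8·8 = 64 ≡ 9 = α_1. Error position i = 1.
  Consistency check: S_2/S_1 = 6·7 = 42 ≡ 9 = α_err ✓ (single-error assumption holds).
Step 4: error magnitude e = S_0/v_1 = S_0·∏_{j≠1}(α_1 − α_j) = 7·3 = 21 ≡ 10 (mod 11).
Step 5: correct position 1: c_1 = r_1 − e = 0 − 10 ≡ 1 (mod 11). Hence c = [1, 10, 2, 8, 0].
  Check: interpolating c through the α_i gives m(x) = 3 + 1·x (degree < 2) with m(α_i) = c_i for every i, so c is indeed a codeword.


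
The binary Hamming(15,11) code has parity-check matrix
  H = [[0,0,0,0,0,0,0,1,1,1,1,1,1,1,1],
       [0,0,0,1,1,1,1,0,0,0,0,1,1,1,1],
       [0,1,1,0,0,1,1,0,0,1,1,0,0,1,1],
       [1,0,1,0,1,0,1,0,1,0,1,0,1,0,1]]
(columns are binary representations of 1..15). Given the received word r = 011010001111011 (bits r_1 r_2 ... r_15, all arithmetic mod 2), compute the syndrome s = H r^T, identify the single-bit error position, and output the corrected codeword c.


s = (0, 0, 0, 1)^T, error position = 1, corrected codeword c = 111010001111011

Compute s = H r^T mod 2 one row at a time:
  s_1 = 0 + 1 + 1 + 1 + 1 + 0 + 1 + 1 = 6 ≡ 0 (mod 2).
  s_2 = 0 + 1 + 0 + 0 + 1 + 0 + 1 + 1 = 4 ≡ 0 (mod 2).
  s_3 = 1 + 1 + 0 + 0 + 1 + 1 + 1 + 1 = 6 ≡ 0 (mod 2).
  s_4 = 0 + 1 + 1 + 0 + 1 + 1 + 0 + 1 = 5 ≡ 1 (mod 2).
s = (0, 0, 0, 1)^T — this equals column 1 of H (binary 0001), so error is at position 1.
Correct: flip bit 1 of r = 011010001111011 to get c = 111010001111011.


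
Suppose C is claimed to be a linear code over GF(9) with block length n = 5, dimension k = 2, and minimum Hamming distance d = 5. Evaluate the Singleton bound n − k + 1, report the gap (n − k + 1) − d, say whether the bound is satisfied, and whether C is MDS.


Singleton RHS = n − k + 1 = 4, slack = -1, bound violated (no such code; not MDS).

Singleton bound: d ≤ n − k + 1.
Here n = 5, k = 2, so n − k + 1 = 4.
Given d = 5, check d ≤ 4: NO.
Slack = (n − k + 1) − d = -1.
The slack is negative: d = 5 exceeds n − k + 1 = 4 by 1, so the Singleton bound is violated and no linear [5, 2, 5]_9 code can exist. In particular it is not MDS (MDS requires d = n − k + 1 exactly).
Description: the claimed parameters are [5, 2, 5]_9; such a code would be impossible (violates the Singleton bound).


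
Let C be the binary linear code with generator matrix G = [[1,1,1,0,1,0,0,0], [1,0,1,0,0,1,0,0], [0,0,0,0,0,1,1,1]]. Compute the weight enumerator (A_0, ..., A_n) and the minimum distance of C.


Weight distribution: A_0 = 1, A_3 = 3, A_4 = 3, A_7 = 1. Minimum distance d = 3.

Enumerate all 2^3 = 8 messages m ∈ F_2^3.
For each, compute codeword c = mG in F_2^8, then tally its weight.
  m = 000 → c = 00000000, weight = 0.
  m = 100 → c = 11101000, weight = 4.
  m = 010 → c = 10100100, weight = 3.
  m = 110 → c = 01001100, weight = 3.
  m = 001 → c = 00000111, weight = 3.
  m = 101 → c = 11101111, weight = 7.
  m = 011 → c = 10100011, weight = 4.
  m = 111 → c = 01001011, weight = 4.
Tally weights:
  weight 0: 1 codewords.
  weight 3: 3 codewords.
  weight 4: 3 codewords.
  weight 7: 1 codewords.
Minimum distance d = smallest w > 0 with A_w > 0 = 3.
Sanity: Σ A_w = 8 = 2^3 = 8 ✓.


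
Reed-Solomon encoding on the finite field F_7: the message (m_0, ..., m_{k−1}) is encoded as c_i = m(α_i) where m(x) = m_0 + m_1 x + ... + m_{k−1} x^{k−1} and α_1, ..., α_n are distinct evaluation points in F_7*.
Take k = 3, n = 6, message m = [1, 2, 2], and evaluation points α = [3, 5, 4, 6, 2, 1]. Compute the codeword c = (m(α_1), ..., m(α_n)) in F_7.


c = [4, 5, 6, 1, 6, 5]

Message polynomial: m(x) = 1 + 2·x + 2·x^2 (mod 7).
For each evaluation point α_i, compute m(α_i) mod 7:
  α_1 = 3: Horner steps 2 → 1 → 4, so m(3) = 4.
  α_2 = 5: Horner steps 2 → 5 → 5, so m(5) = 5.
  α_3 = 4: Horner steps 2 → 3 → 6, so m(4) = 6.
  α_4 = 6: Horner steps 2 → 0 → 1, so m(6) = 1.
  α_5 = 2: Horner steps 2 → 6 → 6, so m(2) = 6.
  α_6 = 1: Horner steps 2 → 4 → 5, so m(1) = 5.
Codeword c = [4, 5, 6, 1, 6, 5] ∈ F_7^6.


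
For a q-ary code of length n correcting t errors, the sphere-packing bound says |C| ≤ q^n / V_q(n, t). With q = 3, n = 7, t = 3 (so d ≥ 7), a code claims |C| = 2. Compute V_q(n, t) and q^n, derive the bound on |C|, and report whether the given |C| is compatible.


V_q(n, t) = 379, q^n = 2187, Hamming bound = 5, |C| = 2 ≤ bound (satisfied).

Step 1: Compute V_q(n, t) = Σ_{j=0}^3 C(n, j) (q−1)^j.
  j = 0: C(7,0)·(2)^0 = 1·1 = 1.
  j = 1: C(7,1)·(2)^1 = 7·2 = 14.
  j = 2: C(7,2)·(2)^2 = 21·4 = 84.
  j = 3: C(7,3)·(2)^3 = 35·8 = 280.
  V_q(n, t) = 1 + 14 + 84 + 280 = 379.
Step 2: q^n = 3^7 = 2187.
Step 3: Hamming bound ⌊q^n / V_q(n,t)⌋ = ⌊2187/379⌋ = 5.
Step 4: Compare |C| = 2 to 5: satisfied.
The claimed |C| lies below the Hamming bound.
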